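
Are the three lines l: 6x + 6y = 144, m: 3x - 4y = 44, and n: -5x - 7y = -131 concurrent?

Intersecting l and m: solving the 2×2 system gives (x, y) = (20, 4).
Substitute into n: (-5)(20) + (-7)(4) = -128.
But n requires -131 ≠ -128, so the three lines have no common point.

No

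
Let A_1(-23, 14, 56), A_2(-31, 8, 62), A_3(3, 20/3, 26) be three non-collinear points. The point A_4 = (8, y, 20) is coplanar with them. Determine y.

The plane through A_1, A_2, A_3 has equation 224x − 84y + (644/3)z = 17080/3.
Substituting A_4: (-84)y + (18256/3) = 17080/3, so y = 14/3.

14/3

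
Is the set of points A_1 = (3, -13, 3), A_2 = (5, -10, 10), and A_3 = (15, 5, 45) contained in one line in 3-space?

Yes

A_1A_2 = (2, 3, 7), A_1A_3 = (12, 18, 42).
A_1A_2 × A_1A_3 = (0, 0, 0).
The cross product vanishes, so the three points are collinear.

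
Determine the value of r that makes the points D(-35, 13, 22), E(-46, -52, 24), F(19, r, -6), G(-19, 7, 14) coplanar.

Normal to plane DEG: n = (532, -56, 1106); plane equation n·P = 4984.
Requiring n·F = 4984: (-56)r + (3472) = 4984.
So r = -27.

-27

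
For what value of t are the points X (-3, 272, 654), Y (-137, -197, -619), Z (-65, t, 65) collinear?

55

Direction XY = (-134, -469, -1273). From the x-coordinate of Z, the parameter along the line is τ = (-65 − (-3))/(-134) = 31/67.
Then t = 272 + 31/67·(-469) = 55.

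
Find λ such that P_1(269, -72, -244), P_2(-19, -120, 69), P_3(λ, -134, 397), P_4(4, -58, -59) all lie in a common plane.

-402

Normal to plane P_1P_2P_4: n = (-13262, -29665, -16752); plane equation n·P = 2655890.
Requiring n·P_3 = 2655890: (-13262)λ + (-2675434) = 2655890.
So λ = -402.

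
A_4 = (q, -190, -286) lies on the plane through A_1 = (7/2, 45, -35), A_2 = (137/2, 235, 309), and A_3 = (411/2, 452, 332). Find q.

The plane through A_1, A_2, A_3 has equation −70278x + 45633y − 11925z = 2224887.
Substituting A_4: (-70278)q + (-5259720) = 2224887, so q = -213/2.

-213/2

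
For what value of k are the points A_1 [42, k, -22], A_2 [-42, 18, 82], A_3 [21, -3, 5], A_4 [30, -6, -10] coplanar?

-10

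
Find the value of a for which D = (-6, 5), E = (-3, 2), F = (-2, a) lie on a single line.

The three points are collinear iff det[DE; DF] = 0.
This determinant is linear in a: (3)a + (-3) = 0, so a = 1.

1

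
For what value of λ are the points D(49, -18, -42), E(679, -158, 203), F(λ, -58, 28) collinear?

229

Collinearity requires DE × DF = 0; each component is linear in λ.
The y-component gives (245)λ + (-56105) = 0, so λ = 229.
The remaining components then also vanish.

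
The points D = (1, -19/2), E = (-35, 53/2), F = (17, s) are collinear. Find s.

The three points are collinear iff det[DE; DF] = 0.
This determinant is linear in s: (-36)s + (-918) = 0, so s = -51/2.

-51/2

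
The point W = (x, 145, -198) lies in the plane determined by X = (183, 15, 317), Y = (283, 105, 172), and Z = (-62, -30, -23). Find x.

183

The plane through X, Y, Z has equation −37125x + 69525y + 17550z = -187650.
Substituting W: (-37125)x + (6606225) = -187650, so x = 183.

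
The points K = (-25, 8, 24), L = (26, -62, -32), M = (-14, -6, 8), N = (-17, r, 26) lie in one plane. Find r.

-6

Normal to plane KLM: n = (336, 200, 56); plane equation n·P = -5456.
Requiring n·N = -5456: (200)r + (-4256) = -5456.
So r = -6.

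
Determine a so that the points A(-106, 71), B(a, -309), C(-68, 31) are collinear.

The three points are collinear iff det[AB; AC] = 0.
This determinant is linear in a: (-40)a + (10200) = 0, so a = 255.

255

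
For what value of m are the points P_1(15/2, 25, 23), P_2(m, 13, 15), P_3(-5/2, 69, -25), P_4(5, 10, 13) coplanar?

11/2

Normal to plane P_1P_3P_4: n = (-1160, 20, 260); plane equation n·P = -2220.
Requiring n·P_2 = -2220: (-1160)m + (4160) = -2220.
So m = 11/2.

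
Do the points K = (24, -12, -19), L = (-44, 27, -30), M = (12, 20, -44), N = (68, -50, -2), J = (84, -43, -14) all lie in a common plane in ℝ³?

No

The plane through K, L, M has normal n = KL × KM = (-623, -1568, -1708) and equation n·P = 36316.
Checking the remaining points: n·N = 39452, n·J = 39004.
Since n·N = 39452 ≠ 36316, N is off the plane and the points are not all coplanar.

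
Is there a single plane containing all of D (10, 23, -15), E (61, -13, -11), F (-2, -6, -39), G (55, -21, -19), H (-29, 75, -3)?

Yes

The plane through D, E, F has normal n = DE × DF = (980, 1176, -1911) and equation n·P = 65513.
Checking the remaining points: n·G = 65513, n·H = 65513.
All equal 65513, so all 5 points lie in one plane.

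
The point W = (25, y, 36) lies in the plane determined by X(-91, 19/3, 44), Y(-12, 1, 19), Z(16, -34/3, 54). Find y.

The plane through X, Y, Z has equation −495x − 3465y − 825z = -13200.
Substituting W: (-3465)y + (-42075) = -13200, so y = -25/3.

-25/3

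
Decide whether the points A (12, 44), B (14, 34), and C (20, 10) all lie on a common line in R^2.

AB = (2, -10), AC = (8, -34).
det[AB; AC] = (2)(-34) − (-10)(8) = 12.
The determinant is nonzero, so they are not collinear.

No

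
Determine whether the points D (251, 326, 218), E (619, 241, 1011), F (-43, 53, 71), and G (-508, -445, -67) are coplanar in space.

A normal to the plane through D, E, F is n = DE × DF = (228984, -179046, -125454).
The plane has equation n·P = -28242984. For G: n·G = -28242984.
Equal, so G lies in the plane and all four are coplanar.

Yes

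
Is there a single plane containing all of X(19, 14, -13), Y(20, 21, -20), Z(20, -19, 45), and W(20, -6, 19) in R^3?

No

The four points are coplanar iff the 3×3 determinant with rows XY, XZ, XW is zero.
Rows: (1, 7, -7), (1, -33, 58), (1, -20, 32).
Expanding along the first row: (1)(104) − (7)(-26) + (-7)(13) = 195.
Nonzero ⇒ not coplanar.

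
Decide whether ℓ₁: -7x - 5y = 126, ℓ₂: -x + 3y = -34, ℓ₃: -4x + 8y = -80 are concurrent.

Yes

Intersecting ℓ₁ and ℓ₂: solving the 2×2 system gives (x, y) = (-8, -14).
Substitute into ℓ₃: (-4)(-8) + (8)(-14) = -80.
This equals -80, so (-8, -14) lies on all three lines and they are concurrent.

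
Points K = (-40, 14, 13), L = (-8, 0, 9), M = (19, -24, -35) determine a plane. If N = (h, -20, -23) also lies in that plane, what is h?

18

The plane through K, L, M has equation 520x + 1300y − 390z = -7670.
Substituting N: (520)h + (-17030) = -7670, so h = 18.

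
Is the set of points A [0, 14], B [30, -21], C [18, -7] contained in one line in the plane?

AB = (30, -35), AC = (18, -21).
Twice the signed area of △ABC is (30)(-21) − (-35)(18) = 0.
The triangle is degenerate (zero area), so the points are collinear.

Yes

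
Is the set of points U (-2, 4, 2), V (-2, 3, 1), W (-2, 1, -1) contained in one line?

UV = (0, -1, -1), UW = (0, -3, -3).
Each component of UW is 3 times the corresponding component of UV, so UW = 3·UV and the points are collinear.

Yes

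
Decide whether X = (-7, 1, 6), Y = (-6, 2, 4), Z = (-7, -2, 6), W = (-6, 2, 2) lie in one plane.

No

A normal to the plane through X, Y, Z is n = XY × XZ = (-6, 0, -3).
The plane has equation n·P = 24. For W: n·W = 30.
30 ≠ 24, so W is off the plane.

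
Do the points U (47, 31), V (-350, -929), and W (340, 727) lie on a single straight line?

No

UV = (-397, -960), UW = (293, 696).
det[UV; UW] = (-397)(696) − (-960)(293) = 4968.
The determinant is nonzero, so they are not collinear.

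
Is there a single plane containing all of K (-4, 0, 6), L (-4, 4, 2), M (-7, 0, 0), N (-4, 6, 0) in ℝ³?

The four points are coplanar iff the 3×3 determinant with rows KL, KM, KN is zero.
Rows: (0, 4, -4), (-3, 0, -6), (0, 6, -6).
Expanding along the first row: (0)(36) − (4)(18) + (-4)(-18) = 0.
Zero determinant ⇒ coplanar.

Yes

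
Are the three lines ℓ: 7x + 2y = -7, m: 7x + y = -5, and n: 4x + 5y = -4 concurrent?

No

Intersecting ℓ and m: solving the 2×2 system gives (x, y) = (-3/7, -2).
Substitute into n: (4)(-3/7) + (5)(-2) = -82/7.
But n requires -4 ≠ -82/7, so the three lines have no common point.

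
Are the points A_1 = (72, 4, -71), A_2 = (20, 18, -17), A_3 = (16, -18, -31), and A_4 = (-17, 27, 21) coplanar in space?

No

A normal to the plane through A_1, A_2, A_3 is n = A_1A_2 × A_1A_3 = (1748, -944, 1928).
The plane has equation n·P = -14808. For A_4: n·A_4 = -14716.
-14716 ≠ -14808, so A_4 is off the plane.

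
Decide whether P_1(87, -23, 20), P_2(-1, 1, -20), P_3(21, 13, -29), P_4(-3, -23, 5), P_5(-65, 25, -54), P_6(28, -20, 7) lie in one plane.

No

The plane through P_1, P_2, P_3 has normal n = P_1P_2 × P_1P_3 = (264, -1672, -1584) and equation n·P = 29744.
Checking the remaining points: n·P_4 = 29744, n·P_5 = 26576, n·P_6 = 29744.
Since n·P_5 = 26576 ≠ 29744, P_5 is off the plane and the points are not all coplanar.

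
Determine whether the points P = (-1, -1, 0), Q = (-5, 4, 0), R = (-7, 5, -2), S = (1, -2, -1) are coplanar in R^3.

With P as base: PQ = (-4, 5, 0), PR = (-6, 6, -2), PS = (2, -1, -1).
PR × PS = (-8, -10, -6).
PQ · (PR × PS) = -18.
Since -18 ≠ 0, the four points are not coplanar.

No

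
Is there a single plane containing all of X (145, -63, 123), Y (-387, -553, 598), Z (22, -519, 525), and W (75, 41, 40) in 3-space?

No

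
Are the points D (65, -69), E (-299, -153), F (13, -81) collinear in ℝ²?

DE = (-364, -84), DF = (-52, -12).
Checking proportionality: DF = 1/7·DE, so the vectors are parallel and the points are collinear.

Yes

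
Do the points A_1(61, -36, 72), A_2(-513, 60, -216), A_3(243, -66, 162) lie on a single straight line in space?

No

A_1A_2 = (-574, 96, -288), A_1A_3 = (182, -30, 90).
A_1A_2 × A_1A_3 = (0, -756, -252).
The cross product is nonzero, so the points do not lie on one line.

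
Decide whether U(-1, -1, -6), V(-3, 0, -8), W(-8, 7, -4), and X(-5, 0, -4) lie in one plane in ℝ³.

No

A normal to the plane through U, V, W is n = UV × UW = (18, 18, -9).
The plane has equation n·P = 18. For X: n·X = -54.
-54 ≠ 18, so X is off the plane.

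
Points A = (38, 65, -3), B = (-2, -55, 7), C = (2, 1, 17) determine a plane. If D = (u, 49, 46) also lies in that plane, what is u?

The plane through A, B, C has equation −1760x + 440y − 1760z = -33000.
Substituting D: (-1760)u + (-59400) = -33000, so u = -15.

-15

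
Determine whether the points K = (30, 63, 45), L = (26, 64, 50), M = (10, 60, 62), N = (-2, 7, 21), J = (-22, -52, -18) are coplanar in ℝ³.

The plane through K, L, M has normal n = KL × KM = (32, -32, 32) and equation n·P = 384.
Checking the remaining points: n·N = 384, n·J = 384.
All equal 384, so all 5 points lie in one plane.

Yes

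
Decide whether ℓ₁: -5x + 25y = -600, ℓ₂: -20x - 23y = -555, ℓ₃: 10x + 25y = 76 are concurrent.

Intersecting ℓ₁ and ℓ₂: solving the 2×2 system gives (x, y) = (45, -15).
Substitute into ℓ₃: (10)(45) + (25)(-15) = 75.
But ℓ₃ requires 76 ≠ 75, so the three lines have no common point.

No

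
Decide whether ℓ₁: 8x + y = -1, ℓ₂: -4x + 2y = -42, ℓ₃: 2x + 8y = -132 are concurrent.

Intersecting ℓ₁ and ℓ₂: solving the 2×2 system gives (x, y) = (2, -17).
Substitute into ℓ₃: (2)(2) + (8)(-17) = -132.
This equals -132, so (2, -17) lies on all three lines and they are concurrent.

Yes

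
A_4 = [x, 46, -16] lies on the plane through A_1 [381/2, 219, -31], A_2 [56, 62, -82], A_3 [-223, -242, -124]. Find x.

The plane through A_1, A_2, A_3 has equation −8910x + 8580y − 2915z = 272030.
Substituting A_4: (-8910)x + (441320) = 272030, so x = 19.

19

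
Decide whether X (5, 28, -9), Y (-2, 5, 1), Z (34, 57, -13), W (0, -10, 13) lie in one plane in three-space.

No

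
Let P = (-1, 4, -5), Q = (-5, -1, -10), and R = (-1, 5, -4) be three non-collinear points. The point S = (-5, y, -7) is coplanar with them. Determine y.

2

Coplanarity requires PQ · (PR × PS) = 0.
PQ = (-4, -5, -5), PR = (0, 1, 1); the triple product is linear in y with coefficient 4 and constant term -8.
Setting it to zero: y = 2.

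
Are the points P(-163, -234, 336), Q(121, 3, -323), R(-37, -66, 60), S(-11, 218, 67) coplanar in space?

No

The four points are coplanar iff the 3×3 determinant with rows PQ, PR, PS is zero.
Rows: (284, 237, -659), (126, 168, -276), (152, 452, -269).
Expanding along the first row: (284)(79560) − (237)(8058) + (-659)(31416) = -17850.
Nonzero ⇒ not coplanar.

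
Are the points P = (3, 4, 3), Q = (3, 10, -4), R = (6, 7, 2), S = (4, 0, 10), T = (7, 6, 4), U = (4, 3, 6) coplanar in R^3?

No

The plane through P, Q, R has normal n = PQ × PR = (15, -21, -18) and equation n·X = -93.
Checking the remaining points: n·S = -120, n·T = -93, n·U = -111.
Since n·S = -120 ≠ -93, S is off the plane and the points are not all coplanar.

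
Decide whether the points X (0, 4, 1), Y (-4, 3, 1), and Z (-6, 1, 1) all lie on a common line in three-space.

No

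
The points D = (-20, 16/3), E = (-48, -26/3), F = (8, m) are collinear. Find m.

58/3

Collinearity: (F − D) must be parallel to (E − D) = (-28, -14).
Cross-multiplying the components: (m − 16/3)·(-28) = (28)·(-14).
Solving gives m = 58/3.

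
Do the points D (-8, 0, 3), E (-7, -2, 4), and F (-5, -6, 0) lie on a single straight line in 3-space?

No

DE = (1, -2, 1), DF = (3, -6, -3).
Comparing components 2 and 3: (-2)(-3) − (1)(-6) = 12 ≠ 0, so DE and DF are not parallel and the points are not collinear.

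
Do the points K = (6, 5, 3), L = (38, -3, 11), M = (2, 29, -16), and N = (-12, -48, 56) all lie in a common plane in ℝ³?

No

With K as base: KL = (32, -8, 8), KM = (-4, 24, -19), KN = (-18, -53, 53).
KM × KN = (265, 554, 644).
KL · (KM × KN) = 9200.
Since 9200 ≠ 0, the four points are not coplanar.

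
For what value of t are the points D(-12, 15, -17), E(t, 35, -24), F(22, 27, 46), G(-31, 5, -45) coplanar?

2

The points are coplanar iff DE · (DF × DG) = 0.
Expanding, this is linear in t: (294)t + (-588) = 0.
So t = 2.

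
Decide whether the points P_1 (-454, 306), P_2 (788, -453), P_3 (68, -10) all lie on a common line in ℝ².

No

P_1P_2 = (1242, -759), P_1P_3 = (522, -316).
If collinear, P_1P_3 would be a scalar multiple of P_1P_2. But (1242)·(-316) ≠ (-759)·(522) (difference 3726), so they are not parallel; the points are not collinear.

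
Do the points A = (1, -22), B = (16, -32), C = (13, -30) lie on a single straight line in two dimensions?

Yes

AB = (15, -10), AC = (12, -8).
Twice the signed area of △ABC is (15)(-8) − (-10)(12) = 0.
The triangle is degenerate (zero area), so the points are collinear.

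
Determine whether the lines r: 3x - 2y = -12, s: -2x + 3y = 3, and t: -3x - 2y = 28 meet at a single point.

No

Intersecting r and s: solving the 2×2 system gives (x, y) = (-6, -3).
Substitute into t: (-3)(-6) + (-2)(-3) = 24.
But t requires 28 ≠ 24, so the three lines have no common point.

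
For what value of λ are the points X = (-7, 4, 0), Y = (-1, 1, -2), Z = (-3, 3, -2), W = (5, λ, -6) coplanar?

1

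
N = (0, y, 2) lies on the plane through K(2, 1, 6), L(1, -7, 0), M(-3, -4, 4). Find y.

-5

Coplanarity requires KL · (KM × KN) = 0.
KL = (-1, -8, -6), KM = (-5, -5, -2); the triple product is linear in y with coefficient 28 and constant term 140.
Setting it to zero: y = -5.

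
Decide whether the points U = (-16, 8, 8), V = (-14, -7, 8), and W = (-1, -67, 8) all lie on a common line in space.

UV = (2, -15, 0), UW = (15, -75, 0).
Comparing components 1 and 2: (2)(-75) − (-15)(15) = 75 ≠ 0, so UV and UW are not parallel and the points are not collinear.

No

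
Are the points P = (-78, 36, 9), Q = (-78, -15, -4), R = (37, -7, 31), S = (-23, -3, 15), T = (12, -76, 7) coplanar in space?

The plane through P, Q, R has normal n = PQ × PR = (-1681, -1495, 5865) and equation n·X = 130083.
Checking the remaining points: n·S = 131123, n·T = 134503.
Since n·S = 131123 ≠ 130083, S is off the plane and the points are not all coplanar.

No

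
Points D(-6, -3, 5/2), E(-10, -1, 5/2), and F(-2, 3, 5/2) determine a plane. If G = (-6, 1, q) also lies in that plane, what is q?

5/2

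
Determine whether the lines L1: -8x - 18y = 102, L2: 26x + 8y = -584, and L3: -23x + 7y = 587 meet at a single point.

Intersecting L1 and L2: solving the 2×2 system gives (x, y) = (-24, 5).
Substitute into L3: (-23)(-24) + (7)(5) = 587.
This equals 587, so (-24, 5) lies on all three lines and they are concurrent.

Yes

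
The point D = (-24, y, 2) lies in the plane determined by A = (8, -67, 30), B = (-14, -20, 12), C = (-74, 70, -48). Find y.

Coplanarity requires AB · (AC × AD) = 0.
AB = (-22, 47, -18), AC = (-82, 137, -78); the triple product is linear in y with coefficient -240 and constant term -1200.
Setting it to zero: y = -5.

-5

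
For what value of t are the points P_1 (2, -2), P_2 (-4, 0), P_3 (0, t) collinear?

-4/3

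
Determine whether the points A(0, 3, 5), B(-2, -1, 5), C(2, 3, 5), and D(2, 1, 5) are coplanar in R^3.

Yes

With A as base: AB = (-2, -4, 0), AC = (2, 0, 0), AD = (2, -2, 0).
AC × AD = (0, 0, -4).
AB · (AC × AD) = 0.
The scalar triple product vanishes, so the four points are coplanar.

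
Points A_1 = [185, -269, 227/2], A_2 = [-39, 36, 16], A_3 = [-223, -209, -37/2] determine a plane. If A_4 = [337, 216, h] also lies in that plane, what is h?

116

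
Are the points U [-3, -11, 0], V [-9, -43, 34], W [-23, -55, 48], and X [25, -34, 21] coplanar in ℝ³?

With U as base: UV = (-6, -32, 34), UW = (-20, -44, 48), UX = (28, -23, 21).
UW × UX = (180, 1764, 1692).
UV · (UW × UX) = 0.
The scalar triple product vanishes, so the four points are coplanar.

Yes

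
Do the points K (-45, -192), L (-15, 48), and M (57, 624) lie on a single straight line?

KL = (30, 240), KM = (102, 816).
det[KL; KM] = (30)(816) − (240)(102) = 0.
The determinant is zero, so the points are collinear.

Yes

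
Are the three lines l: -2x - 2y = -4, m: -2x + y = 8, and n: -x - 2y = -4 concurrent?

No

Intersecting l and m: solving the 2×2 system gives (x, y) = (-2, 4).
Substitute into n: (-1)(-2) + (-2)(4) = -6.
But n requires -4 ≠ -6, so the three lines have no common point.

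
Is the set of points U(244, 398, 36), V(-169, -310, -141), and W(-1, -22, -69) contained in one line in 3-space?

Yes

UV = (-413, -708, -177), UW = (-245, -420, -105).
Each component of UW is 35/59 times the corresponding component of UV, so UW = 35/59·UV and the points are collinear.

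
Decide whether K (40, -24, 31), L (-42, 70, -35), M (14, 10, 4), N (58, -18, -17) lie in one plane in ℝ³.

No

A normal to the plane through K, L, M is n = KL × KM = (-294, -498, -344).
The plane has equation n·P = -10472. For N: n·N = -2240.
-2240 ≠ -10472, so N is off the plane.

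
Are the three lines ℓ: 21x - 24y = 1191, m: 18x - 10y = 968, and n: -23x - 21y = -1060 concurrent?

No

The three lines meet at one point iff the augmented coefficient matrix [aᵢ bᵢ cᵢ] has rank < 3, i.e. its determinant vanishes.
Here the determinant is 1776.
Nonzero, so no common point exists.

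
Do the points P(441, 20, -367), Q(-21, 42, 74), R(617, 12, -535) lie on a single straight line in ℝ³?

PQ = (-462, 22, 441), PR = (176, -8, -168).
Comparing components 2 and 3: (22)(-168) − (441)(-8) = -168 ≠ 0, so PQ and PR are not parallel and the points are not collinear.

No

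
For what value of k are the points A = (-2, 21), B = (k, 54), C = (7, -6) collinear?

-13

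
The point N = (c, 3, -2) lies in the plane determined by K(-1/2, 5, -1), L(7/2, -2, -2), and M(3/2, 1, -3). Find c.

A normal to the plane is n = KL × KM = (10, 6, -2).
N lies in the plane iff n · KN = 0.
This gives (10)c + (-5) = 0, so c = 1/2.

1/2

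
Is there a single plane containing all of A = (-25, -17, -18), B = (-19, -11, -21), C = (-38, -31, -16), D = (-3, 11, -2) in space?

A normal to the plane through A, B, C is n = AB × AC = (-30, 27, -6).
The plane has equation n·P = 399. For D: n·D = 399.
Equal, so D lies in the plane and all four are coplanar.

Yes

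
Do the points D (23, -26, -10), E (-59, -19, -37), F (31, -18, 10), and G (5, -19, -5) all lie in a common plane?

Yes

A normal to the plane through D, E, F is n = DE × DF = (356, 1424, -712).
The plane has equation n·P = -21716. For G: n·G = -21716.
Equal, so G lies in the plane and all four are coplanar.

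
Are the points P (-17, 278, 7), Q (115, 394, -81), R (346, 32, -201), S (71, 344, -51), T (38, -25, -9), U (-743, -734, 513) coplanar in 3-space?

The plane through P, Q, R has normal n = PQ × PR = (-45776, -4488, -74580) and equation n·X = -991532.
Checking the remaining points: n·S = -990388, n·T = -956068, n·U = -953780.
Since n·S = -990388 ≠ -991532, S is off the plane and the points are not all coplanar.

No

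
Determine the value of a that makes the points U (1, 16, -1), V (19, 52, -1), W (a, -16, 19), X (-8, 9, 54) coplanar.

-17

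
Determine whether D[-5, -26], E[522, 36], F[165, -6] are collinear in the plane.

DE = (527, 62), DF = (170, 20).
Twice the signed area of △DEF is (527)(20) − (62)(170) = 0.
The triangle is degenerate (zero area), so the points are collinear.

Yes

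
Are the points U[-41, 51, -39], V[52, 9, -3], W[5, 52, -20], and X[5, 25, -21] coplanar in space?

With U as base: UV = (93, -42, 36), UW = (46, 1, 19), UX = (46, -26, 18).
UW × UX = (512, 46, -1242).
UV · (UW × UX) = 972.
Since 972 ≠ 0, the four points are not coplanar.

No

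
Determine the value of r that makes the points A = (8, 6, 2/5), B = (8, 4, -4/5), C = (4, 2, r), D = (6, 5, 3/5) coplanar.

Normal to plane ABD: n = (-8/5, 12/5, -4); plane equation n·P = 0.
Requiring n·C = 0: (-4)r + (-8/5) = 0.
So r = -2/5.

-2/5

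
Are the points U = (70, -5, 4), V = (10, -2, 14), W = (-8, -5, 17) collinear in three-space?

UV = (-60, 3, 10), UW = (-78, 0, 13).
UV × UW = (39, 0, 234).
The cross product is nonzero, so the points do not lie on one line.

No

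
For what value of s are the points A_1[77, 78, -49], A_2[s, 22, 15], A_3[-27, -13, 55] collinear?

13

Collinearity requires A_1A_2 × A_1A_3 = 0; each component is linear in s.
The y-component gives (-104)s + (1352) = 0, so s = 13.
The remaining components then also vanish.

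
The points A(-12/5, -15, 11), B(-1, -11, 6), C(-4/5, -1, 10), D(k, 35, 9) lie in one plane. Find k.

3

Coplanarity ⇔ det[AB; AC; AD] = 0.
Expanding, this is linear in k: (66)k + (-198) = 0.
So k = 3.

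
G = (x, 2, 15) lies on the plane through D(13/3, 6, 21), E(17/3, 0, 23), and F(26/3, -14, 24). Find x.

5

Coplanarity requires DE · (DF × DG) = 0.
DE = (4/3, -6, 2), DF = (13/3, -20, 3); the triple product is linear in x with coefficient 22 and constant term -110.
Setting it to zero: x = 5.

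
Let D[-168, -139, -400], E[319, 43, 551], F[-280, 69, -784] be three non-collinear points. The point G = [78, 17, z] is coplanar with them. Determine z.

Coplanarity requires DE · (DF × DG) = 0.
DE = (487, 182, 951), DF = (-112, 208, -384); the triple product is linear in z with coefficient 121680 and constant term -4623840.
Setting it to zero: z = 38.

38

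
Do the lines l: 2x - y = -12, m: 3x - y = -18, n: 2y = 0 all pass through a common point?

Yes

The three lines meet at one point iff the augmented coefficient matrix [aᵢ bᵢ cᵢ] has rank < 3, i.e. its determinant vanishes.
Here the determinant is 0.
It vanishes, so the lines are concurrent at (-6, 0).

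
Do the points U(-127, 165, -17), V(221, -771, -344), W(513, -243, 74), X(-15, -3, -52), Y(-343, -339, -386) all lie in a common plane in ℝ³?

The plane through U, V, W has normal n = UV × UW = (-218592, -240948, 457056) and equation n·P = -19765188.
Checking the remaining points: n·X = -19765188, n·Y = -19765188.
All equal -19765188, so all 5 points lie in one plane.

Yes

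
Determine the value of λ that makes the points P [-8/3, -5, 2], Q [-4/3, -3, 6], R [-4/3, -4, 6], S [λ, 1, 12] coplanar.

2/3

Normal to plane PQR: n = (4, 0, -4/3); plane equation n·X = -40/3.
Requiring n·S = -40/3: (4)λ + (-16) = -40/3.
So λ = 2/3.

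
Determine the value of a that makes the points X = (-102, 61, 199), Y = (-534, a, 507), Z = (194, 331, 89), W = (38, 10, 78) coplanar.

49

Normal to plane XZW: n = (-38280, 20416, -52896); plane equation n·P = -5376368.
Requiring n·Y = -5376368: (20416)a + (-6376752) = -5376368.
So a = 49.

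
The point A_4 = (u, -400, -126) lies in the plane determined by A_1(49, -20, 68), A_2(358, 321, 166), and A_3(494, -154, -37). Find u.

A normal to the plane is n = A_1A_2 × A_1A_3 = (-22673, 76055, -193151).
A_4 lies in the plane iff n · A_1A_4 = 0.
This gives (-22673)u + (9681371) = 0, so u = 427.

427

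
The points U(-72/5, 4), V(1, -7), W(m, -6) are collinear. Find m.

-2/5

Collinearity: (W − U) must be parallel to (V − U) = (77/5, -11).
Cross-multiplying the components: (m − (-72/5))·(-11) = (-10)·(77/5).
Solving gives m = -2/5.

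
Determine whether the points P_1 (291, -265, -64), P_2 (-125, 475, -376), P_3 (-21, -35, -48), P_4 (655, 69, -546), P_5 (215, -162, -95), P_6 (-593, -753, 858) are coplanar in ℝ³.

No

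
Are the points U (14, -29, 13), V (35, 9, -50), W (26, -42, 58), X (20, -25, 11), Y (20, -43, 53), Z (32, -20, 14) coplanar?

Yes

The plane through U, V, W has normal n = UV × UW = (891, -1701, -729) and equation n·P = 52326.
Checking the remaining points: n·X = 52326, n·Y = 52326, n·Z = 52326.
All equal 52326, so all 6 points lie in one plane.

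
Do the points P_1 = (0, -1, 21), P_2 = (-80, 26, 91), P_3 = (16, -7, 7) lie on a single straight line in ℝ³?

No

P_1P_2 = (-80, 27, 70), P_1P_3 = (16, -6, -14).
P_1P_2 × P_1P_3 = (42, 0, 48).
The cross product is nonzero, so the points do not lie on one line.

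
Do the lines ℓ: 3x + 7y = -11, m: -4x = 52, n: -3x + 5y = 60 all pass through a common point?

Lines aᵢx + bᵢy = cᵢ with pairwise distinct directions are concurrent exactly when det[aᵢ bᵢ cᵢ] = 0.
Here the determinant is 28.
Nonzero, so no common point exists.

No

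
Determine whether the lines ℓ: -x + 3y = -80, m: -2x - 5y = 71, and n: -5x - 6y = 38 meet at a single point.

No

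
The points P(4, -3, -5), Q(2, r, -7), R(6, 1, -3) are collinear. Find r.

-7

Collinearity requires PQ × PR = 0; each component is linear in r.
The x-component gives (2)r + (14) = 0, so r = -7.
The remaining components then also vanish.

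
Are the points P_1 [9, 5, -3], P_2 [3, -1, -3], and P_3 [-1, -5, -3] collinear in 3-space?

Yes

P_1P_2 = (-6, -6, 0), P_1P_3 = (-10, -10, 0).
P_1P_2 × P_1P_3 = (0, 0, 0).
The cross product vanishes, so the three points are collinear.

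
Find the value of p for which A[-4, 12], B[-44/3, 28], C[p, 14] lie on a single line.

Collinearity: (C − A) must be parallel to (B − A) = (-32/3, 16).
Cross-multiplying the components: (p − (-4))·(16) = (2)·(-32/3).
Solving gives p = -16/3.

-16/3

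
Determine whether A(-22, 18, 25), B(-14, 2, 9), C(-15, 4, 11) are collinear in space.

AB = (8, -16, -16), AC = (7, -14, -14).
AB × AC = (0, 0, 0).
The cross product vanishes, so the three points are collinear.

Yes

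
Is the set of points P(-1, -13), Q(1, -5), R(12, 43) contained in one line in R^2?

No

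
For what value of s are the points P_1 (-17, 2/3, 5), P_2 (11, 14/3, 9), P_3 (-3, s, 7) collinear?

8/3

Collinearity requires P_1P_2 × P_1P_3 = 0; each component is linear in s.
The x-component gives (-4)s + (32/3) = 0, so s = 8/3.
The remaining components then also vanish.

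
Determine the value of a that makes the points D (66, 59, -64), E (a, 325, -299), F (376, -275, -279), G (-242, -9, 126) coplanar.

Coplanarity ⇔ det[DE; DF; DG] = 0.
Expanding, this is linear in a: (-78080)a + (36229120) = 0.
So a = 464.

464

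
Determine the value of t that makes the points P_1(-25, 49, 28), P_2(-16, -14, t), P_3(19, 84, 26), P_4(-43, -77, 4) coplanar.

12

Normal to plane P_1P_3P_4: n = (-1092, 1092, -4914); plane equation n·P = -56784.
Requiring n·P_2 = -56784: (-4914)t + (2184) = -56784.
So t = 12.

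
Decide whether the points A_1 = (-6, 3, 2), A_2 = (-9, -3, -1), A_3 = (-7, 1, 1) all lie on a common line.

Yes

A_1A_2 = (-3, -6, -3), A_1A_3 = (-1, -2, -1).
A_1A_2 × A_1A_3 = (0, 0, 0).
The cross product vanishes, so the three points are collinear.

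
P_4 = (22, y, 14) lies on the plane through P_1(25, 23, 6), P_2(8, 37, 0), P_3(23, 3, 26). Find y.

16

A normal to the plane is n = P_1P_2 × P_1P_3 = (160, 352, 368).
P_4 lies in the plane iff n · P_1P_4 = 0.
This gives (352)y + (-5632) = 0, so y = 16.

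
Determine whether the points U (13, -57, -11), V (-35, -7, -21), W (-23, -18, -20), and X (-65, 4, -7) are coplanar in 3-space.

Yes

With U as base: UV = (-48, 50, -10), UW = (-36, 39, -9), UX = (-78, 61, 4).
UW × UX = (705, 846, 846).
UV · (UW × UX) = 0.
The scalar triple product vanishes, so the four points are coplanar.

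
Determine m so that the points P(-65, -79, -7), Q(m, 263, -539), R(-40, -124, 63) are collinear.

-255

Collinearity requires PQ × PR = 0; each component is linear in m.
The y-component gives (-70)m + (-17850) = 0, so m = -255.
The remaining components then also vanish.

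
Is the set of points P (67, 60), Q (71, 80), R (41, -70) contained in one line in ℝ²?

PQ = (4, 20), PR = (-26, -130).
Twice the signed area of △PQR is (4)(-130) − (20)(-26) = 0.
The triangle is degenerate (zero area), so the points are collinear.

Yes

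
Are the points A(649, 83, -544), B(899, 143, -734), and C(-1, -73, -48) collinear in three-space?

AB = (250, 60, -190), AC = (-650, -156, 496).
AB × AC = (120, -500, 0).
The cross product is nonzero, so the points do not lie on one line.

No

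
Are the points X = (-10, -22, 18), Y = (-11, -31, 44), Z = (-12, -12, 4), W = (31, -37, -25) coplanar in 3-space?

No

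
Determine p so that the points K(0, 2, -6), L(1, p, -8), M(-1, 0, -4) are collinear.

4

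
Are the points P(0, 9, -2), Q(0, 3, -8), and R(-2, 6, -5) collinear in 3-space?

No

PQ = (0, -6, -6), PR = (-2, -3, -3).
PQ × PR = (0, 12, -12).
The cross product is nonzero, so the points do not lie on one line.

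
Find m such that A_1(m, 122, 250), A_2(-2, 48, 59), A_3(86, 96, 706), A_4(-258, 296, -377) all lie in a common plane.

-18

The points are coplanar iff A_1A_2 · (A_1A_3 × A_1A_4) = 0.
Expanding, this is linear in m: (181384)m + (3264912) = 0.
So m = -18.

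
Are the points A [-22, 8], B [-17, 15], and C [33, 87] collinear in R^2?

AB = (5, 7), AC = (55, 79).
Twice the signed area of △ABC is (5)(79) − (7)(55) = 10.
The area is nonzero, so the three points are not collinear.

No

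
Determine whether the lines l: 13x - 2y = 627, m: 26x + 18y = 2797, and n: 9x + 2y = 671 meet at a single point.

No

The three lines meet at one point iff the augmented coefficient matrix [aᵢ bᵢ cᵢ] has rank < 3, i.e. its determinant vanishes.
Here the determinant is -132.
Nonzero, so no common point exists.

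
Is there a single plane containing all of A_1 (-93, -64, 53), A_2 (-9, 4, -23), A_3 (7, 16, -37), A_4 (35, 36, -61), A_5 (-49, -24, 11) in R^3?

The plane through A_1, A_2, A_3 has normal n = A_1A_2 × A_1A_3 = (-40, -40, -80) and equation n·P = 2040.
Checking the remaining points: n·A_4 = 2040, n·A_5 = 2040.
All equal 2040, so all 5 points lie in one plane.

Yes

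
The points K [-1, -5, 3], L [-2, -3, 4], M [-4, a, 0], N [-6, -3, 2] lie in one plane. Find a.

-7

Normal to plane KLN: n = (-4, -6, 8); plane equation n·P = 58.
Requiring n·M = 58: (-6)a + (16) = 58.
So a = -7.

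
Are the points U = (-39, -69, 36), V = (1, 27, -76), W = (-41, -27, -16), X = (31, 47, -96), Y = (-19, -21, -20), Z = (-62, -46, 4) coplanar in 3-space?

No

The plane through U, V, W has normal n = UV × UW = (-288, 2304, 1872) and equation n·P = -80352.
Checking the remaining points: n·X = -80352, n·Y = -80352, n·Z = -80640.
Since n·Z = -80640 ≠ -80352, Z is off the plane and the points are not all coplanar.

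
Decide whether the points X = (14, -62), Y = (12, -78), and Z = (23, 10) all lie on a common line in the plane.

XY = (-2, -16), XZ = (9, 72).
det[XY; XZ] = (-2)(72) − (-16)(9) = 0.
The determinant is zero, so the points are collinear.

Yes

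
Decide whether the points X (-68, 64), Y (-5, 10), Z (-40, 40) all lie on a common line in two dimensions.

XY = (63, -54), XZ = (28, -24).
Twice the signed area of △XYZ is (63)(-24) − (-54)(28) = 0.
The triangle is degenerate (zero area), so the points are collinear.

Yes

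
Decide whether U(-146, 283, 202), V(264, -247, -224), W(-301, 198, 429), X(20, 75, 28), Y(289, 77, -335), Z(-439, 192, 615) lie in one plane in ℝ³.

No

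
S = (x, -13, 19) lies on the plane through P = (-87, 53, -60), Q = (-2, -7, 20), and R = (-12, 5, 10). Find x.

The plane through P, Q, R has equation −360x + 50y + 420z = 8770.
Substituting S: (-360)x + (7330) = 8770, so x = -4.

-4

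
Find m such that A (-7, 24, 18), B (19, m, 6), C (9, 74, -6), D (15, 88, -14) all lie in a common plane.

-23

Coplanarity ⇔ det[AB; AC; AD] = 0.
Expanding, this is linear in m: (-16)m + (-368) = 0.
So m = -23.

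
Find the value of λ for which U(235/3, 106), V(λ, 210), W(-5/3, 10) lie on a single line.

Collinearity: (V − U) must be parallel to (W − U) = (-80, -96).
Cross-multiplying the components: (λ − 235/3)·(-96) = (104)·(-80).
Solving gives λ = 165.

165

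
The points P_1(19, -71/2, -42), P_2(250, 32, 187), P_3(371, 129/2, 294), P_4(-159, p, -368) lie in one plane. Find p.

-241/2

Coplanarity ⇔ det[P_1P_2; P_1P_3; P_1P_4] = 0.
Expanding, this is linear in p: (2992)p + (360536) = 0.
So p = -241/2.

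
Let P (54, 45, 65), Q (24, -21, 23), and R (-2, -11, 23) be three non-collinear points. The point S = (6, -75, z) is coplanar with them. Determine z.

-10

The plane through P, Q, R has equation 420x + 1092y − 2016z = -59220.
Substituting S: (-2016)z + (-79380) = -59220, so z = -10.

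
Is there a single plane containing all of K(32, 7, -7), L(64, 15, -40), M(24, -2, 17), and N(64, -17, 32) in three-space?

The four points are coplanar iff the 3×3 determinant with rows KL, KM, KN is zero.
Rows: (32, 8, -33), (-8, -9, 24), (32, -24, 39).
Expanding along the first row: (32)(225) − (8)(-1080) + (-33)(480) = 0.
Zero determinant ⇒ coplanar.

Yes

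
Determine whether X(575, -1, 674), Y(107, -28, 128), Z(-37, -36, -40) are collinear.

No

XY = (-468, -27, -546), XZ = (-612, -35, -714).
Comparing components 2 and 3: (-27)(-714) − (-546)(-35) = 168 ≠ 0, so XY and XZ are not parallel and the points are not collinear.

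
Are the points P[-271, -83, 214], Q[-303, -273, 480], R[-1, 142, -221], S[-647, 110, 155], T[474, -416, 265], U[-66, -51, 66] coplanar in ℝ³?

The plane through P, Q, R has normal n = PQ × PR = (22800, 57900, 44100) and equation n·X = -1547100.
Checking the remaining points: n·S = -1547100, n·T = -1592700, n·U = -1547100.
Since n·T = -1592700 ≠ -1547100, T is off the plane and the points are not all coplanar.

No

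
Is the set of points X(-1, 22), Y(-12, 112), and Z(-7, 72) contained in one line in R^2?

No

XY = (-11, 90), XZ = (-6, 50).
If collinear, XZ would be a scalar multiple of XY. But (-11)·(50) ≠ (90)·(-6) (difference -10), so they are not parallel; the points are not collinear.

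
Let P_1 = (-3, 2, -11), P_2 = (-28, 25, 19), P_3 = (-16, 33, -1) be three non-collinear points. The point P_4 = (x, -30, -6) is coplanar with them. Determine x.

Coplanarity requires P_1P_2 · (P_1P_3 × P_1P_4) = 0.
P_1P_2 = (-25, 23, 30), P_1P_3 = (-13, 31, 10); the triple product is linear in x with coefficient -700 and constant term 0.
Setting it to zero: x = 0.

0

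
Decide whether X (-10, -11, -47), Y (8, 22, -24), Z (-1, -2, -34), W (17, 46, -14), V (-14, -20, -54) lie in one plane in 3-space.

No

The plane through X, Y, Z has normal n = XY × XZ = (222, -27, -135) and equation n·P = 4422.
Checking the remaining points: n·W = 4422, n·V = 4722.
Since n·V = 4722 ≠ 4422, V is off the plane and the points are not all coplanar.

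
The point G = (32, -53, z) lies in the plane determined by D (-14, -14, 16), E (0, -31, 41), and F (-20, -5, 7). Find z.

The plane through D, E, F has equation −72x − 24y + 24z = 1728.
Substituting G: (24)z + (-1032) = 1728, so z = 115.

115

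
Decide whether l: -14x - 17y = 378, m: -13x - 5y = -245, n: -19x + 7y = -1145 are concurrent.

Lines aᵢx + bᵢy = cᵢ with pairwise distinct directions are concurrent exactly when det[aᵢ bᵢ cᵢ] = 0.
Here the determinant is -558.
Nonzero, so no common point exists.

No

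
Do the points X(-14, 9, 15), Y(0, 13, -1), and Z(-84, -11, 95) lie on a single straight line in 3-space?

Yes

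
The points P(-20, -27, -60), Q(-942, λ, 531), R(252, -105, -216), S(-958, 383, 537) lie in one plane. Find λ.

386

Normal to plane PRS: n = (17394, -16056, 38356); plane equation n·X = -2215728.
Requiring n·Q = -2215728: (-16056)λ + (3981888) = -2215728.
So λ = 386.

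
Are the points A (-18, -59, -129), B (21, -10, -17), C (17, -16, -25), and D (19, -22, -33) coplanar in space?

A normal to the plane through A, B, C is n = AB × AC = (280, -136, -38).
The plane has equation n·P = 7886. For D: n·D = 9566.
9566 ≠ 7886, so D is off the plane.

No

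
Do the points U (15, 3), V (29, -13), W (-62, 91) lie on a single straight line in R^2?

Yes

UV = (14, -16), UW = (-77, 88).
det[UV; UW] = (14)(88) − (-16)(-77) = 0.
The determinant is zero, so the points are collinear.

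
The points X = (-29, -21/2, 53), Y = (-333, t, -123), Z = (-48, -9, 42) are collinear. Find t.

27/2

Direction XZ = (-19, 3/2, -11). From the x-coordinate of Y, the parameter along the line is τ = (-333 − (-29))/(-19) = 16.
Then t = (-21/2) + 16·(3/2) = 27/2.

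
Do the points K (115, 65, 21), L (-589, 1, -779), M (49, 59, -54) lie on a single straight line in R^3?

KL = (-704, -64, -800), KM = (-66, -6, -75).
KL × KM = (0, 0, 0).
The cross product vanishes, so the three points are collinear.

Yes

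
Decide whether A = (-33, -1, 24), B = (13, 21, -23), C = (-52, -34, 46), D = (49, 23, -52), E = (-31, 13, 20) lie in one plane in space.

No

The plane through A, B, C has normal n = AB × AC = (-1067, -119, -1100) and equation n·P = 8930.
Checking the remaining points: n·D = 2180, n·E = 9530.
Since n·D = 2180 ≠ 8930, D is off the plane and the points are not all coplanar.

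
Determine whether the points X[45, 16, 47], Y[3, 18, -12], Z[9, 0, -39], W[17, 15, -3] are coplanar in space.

A normal to the plane through X, Y, Z is n = XY × XZ = (-1116, -1488, 744).
The plane has equation n·P = -39060. For W: n·W = -43524.
-43524 ≠ -39060, so W is off the plane.

No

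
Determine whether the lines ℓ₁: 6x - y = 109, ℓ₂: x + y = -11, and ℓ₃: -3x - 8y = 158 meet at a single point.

Yes

Lines aᵢx + bᵢy = cᵢ with pairwise distinct directions are concurrent exactly when det[aᵢ bᵢ cᵢ] = 0.
Here the determinant is 0.
It vanishes, so the lines are concurrent at (14, -25).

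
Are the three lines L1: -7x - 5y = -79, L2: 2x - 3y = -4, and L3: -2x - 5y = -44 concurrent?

Yes

Intersecting L1 and L2: solving the 2×2 system gives (x, y) = (7, 6).
Substitute into L3: (-2)(7) + (-5)(6) = -44.
This equals -44, so (7, 6) lies on all three lines and they are concurrent.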